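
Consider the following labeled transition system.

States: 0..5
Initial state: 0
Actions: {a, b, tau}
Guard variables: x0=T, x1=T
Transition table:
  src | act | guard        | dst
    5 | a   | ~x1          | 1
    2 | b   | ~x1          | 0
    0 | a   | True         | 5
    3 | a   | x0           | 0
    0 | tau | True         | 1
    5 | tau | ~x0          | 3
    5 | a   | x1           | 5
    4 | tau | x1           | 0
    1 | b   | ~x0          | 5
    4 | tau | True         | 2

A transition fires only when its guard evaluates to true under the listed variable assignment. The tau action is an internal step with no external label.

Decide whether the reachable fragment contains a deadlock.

Reachable = {0,1,5}
  0: a→5  tau→1  [2 exit(s)]
  1: ∅  [deadlock]
  5: a→5  [1 exit(s)]
Path to 1: tau

Answer: DEADLOCK at state 1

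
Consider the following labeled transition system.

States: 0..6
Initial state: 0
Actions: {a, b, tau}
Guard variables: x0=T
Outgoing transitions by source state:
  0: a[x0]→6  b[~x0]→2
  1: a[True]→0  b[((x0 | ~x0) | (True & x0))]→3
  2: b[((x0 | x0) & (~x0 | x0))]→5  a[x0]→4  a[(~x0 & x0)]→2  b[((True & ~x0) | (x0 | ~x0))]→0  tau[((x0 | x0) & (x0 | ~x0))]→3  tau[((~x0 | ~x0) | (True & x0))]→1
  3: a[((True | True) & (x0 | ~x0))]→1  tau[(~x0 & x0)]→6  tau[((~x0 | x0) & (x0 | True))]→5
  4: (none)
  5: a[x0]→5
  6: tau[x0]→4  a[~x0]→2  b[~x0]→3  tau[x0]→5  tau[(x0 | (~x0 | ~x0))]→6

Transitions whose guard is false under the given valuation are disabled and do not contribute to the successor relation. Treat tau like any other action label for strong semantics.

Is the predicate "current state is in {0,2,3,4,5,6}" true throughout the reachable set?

Answer: INVARIANT HOLDS

Analysis:
Allowed set {0,2,3,4,5,6}
R = {0,4,5,6}
  0: safe
  4: safe
  5: safe
  6: safe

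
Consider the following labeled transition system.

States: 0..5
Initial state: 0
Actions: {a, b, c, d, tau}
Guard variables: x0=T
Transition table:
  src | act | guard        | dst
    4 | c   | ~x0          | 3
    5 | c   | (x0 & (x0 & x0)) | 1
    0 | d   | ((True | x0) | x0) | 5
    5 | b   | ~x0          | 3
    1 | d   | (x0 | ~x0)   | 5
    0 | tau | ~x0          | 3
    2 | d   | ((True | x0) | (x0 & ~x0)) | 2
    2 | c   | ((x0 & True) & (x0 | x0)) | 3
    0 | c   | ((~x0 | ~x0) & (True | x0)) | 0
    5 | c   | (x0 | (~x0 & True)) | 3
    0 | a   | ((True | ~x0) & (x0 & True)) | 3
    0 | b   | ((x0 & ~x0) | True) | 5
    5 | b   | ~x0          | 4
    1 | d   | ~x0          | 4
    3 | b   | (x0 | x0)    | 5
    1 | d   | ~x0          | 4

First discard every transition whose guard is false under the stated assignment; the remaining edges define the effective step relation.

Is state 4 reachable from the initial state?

Answer: UNREACHABLE

Working:
9 transition(s) survive guard evaluation.
L0 = {0}
L1 = {3,5}  total {0,3,5}
L2 = {1}  total {0,1,3,5}
Reachable = {0,1,3,5}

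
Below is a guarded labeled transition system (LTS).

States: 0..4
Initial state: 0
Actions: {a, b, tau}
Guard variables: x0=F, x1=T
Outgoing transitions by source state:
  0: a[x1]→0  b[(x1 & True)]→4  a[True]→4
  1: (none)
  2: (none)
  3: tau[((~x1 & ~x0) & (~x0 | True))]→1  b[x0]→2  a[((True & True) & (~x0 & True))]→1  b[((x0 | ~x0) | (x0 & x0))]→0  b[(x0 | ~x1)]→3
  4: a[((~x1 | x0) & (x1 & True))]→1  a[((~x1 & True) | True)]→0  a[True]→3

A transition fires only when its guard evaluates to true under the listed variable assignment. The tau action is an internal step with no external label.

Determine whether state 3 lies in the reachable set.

Guard filter leaves 7 enabled edge(s).
Layer 0: {0}
Layer 1: {4}  total {0,4}
Layer 2: {3}  total {0,3,4}
Layer 3: {1}  total {0,1,3,4}
R = {0,1,3,4}
Path to 3: a·a

Answer: REACHABLE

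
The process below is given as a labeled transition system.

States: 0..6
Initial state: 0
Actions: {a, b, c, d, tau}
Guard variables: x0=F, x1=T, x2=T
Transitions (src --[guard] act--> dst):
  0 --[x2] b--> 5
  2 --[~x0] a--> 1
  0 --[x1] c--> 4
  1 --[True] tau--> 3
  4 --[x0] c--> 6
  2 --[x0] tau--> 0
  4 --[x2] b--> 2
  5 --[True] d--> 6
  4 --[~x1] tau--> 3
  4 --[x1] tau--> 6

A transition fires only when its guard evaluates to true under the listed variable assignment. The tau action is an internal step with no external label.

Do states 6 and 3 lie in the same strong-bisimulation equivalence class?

Answer: BISIMILAR

Analysis:
Refine partition for ~:
  P[0] = {{0,1,2,3,4,5,6}}
  P[1] = {{0},{1},{2},{3,6},{4},{5}}
6 equivalence class(es) (converged in 2)
6∈{3,6}, 3∈{3,6}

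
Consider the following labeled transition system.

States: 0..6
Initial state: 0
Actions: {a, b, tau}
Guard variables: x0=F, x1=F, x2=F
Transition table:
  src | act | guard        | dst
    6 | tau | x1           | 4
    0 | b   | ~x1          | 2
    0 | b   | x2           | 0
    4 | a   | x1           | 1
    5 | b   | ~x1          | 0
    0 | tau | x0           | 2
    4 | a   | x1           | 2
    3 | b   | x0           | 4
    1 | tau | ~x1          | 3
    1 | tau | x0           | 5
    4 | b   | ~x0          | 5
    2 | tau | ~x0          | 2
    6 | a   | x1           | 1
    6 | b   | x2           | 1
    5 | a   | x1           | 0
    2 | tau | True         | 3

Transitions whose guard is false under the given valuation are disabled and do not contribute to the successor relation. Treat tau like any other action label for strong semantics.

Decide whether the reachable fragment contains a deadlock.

Answer: DEADLOCK at state 3

Working:
R = {0,2,3}
  0: b→2  [1 exit(s)]
  2: tau→2  tau→3  [2 exit(s)]
  3: ∅  [no exit]
witness 3: b·tau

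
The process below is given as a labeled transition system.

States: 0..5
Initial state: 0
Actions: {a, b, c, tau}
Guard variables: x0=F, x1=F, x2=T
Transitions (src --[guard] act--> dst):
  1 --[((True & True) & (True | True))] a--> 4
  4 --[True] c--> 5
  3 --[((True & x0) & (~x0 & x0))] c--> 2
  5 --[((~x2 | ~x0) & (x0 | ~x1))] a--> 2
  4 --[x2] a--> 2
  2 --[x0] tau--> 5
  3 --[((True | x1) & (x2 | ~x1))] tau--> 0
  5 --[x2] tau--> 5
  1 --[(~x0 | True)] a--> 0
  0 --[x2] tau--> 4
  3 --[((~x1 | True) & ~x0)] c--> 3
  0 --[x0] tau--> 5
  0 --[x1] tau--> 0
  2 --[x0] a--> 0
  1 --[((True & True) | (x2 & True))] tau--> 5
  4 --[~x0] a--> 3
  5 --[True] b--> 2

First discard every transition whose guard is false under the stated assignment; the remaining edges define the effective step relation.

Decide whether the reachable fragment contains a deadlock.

Reachable = {0,2,3,4,5}
  0: tau→4  [1 exit(s)]
  2: ∅  [STUCK]
  3: c→3  tau→0  [2 exit(s)]
  4: a→2  a→3  c→5  [3 exit(s)]
  5: a→2  b→2  tau→5  [3 exit(s)]
trace reaching 2: tau·a

Answer: DEADLOCK at state 2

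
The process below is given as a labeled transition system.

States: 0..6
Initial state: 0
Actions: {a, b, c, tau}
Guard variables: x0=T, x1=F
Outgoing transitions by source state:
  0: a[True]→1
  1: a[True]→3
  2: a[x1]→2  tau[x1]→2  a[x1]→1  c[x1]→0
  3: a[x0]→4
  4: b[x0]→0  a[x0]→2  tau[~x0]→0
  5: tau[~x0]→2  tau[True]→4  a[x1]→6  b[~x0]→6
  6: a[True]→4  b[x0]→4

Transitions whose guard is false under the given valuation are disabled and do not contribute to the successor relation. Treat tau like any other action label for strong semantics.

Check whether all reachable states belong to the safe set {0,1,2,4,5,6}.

Safe = {0,1,2,4,5,6}
Reachable = {0,1,2,3,4}
  0: ✓
  1: ✓
  2: ✓
  3: ✗ unsafe
  4: ✓
counterexample path to 3: a·a

Answer: INVARIANT VIOLATED at state 3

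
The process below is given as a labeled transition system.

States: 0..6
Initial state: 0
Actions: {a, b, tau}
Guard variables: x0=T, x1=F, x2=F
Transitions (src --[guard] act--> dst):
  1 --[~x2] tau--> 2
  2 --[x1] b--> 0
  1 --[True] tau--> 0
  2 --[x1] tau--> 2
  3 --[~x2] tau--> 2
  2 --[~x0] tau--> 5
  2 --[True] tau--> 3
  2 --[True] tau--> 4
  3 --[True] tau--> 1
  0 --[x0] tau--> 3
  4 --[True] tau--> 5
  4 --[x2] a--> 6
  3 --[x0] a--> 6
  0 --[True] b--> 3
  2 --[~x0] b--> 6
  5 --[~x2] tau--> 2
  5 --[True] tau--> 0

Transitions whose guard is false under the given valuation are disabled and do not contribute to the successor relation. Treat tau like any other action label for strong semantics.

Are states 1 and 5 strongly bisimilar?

Bisimulation quotient by refinement:
  π0 = {{0,1,2,3,4,5,6}}
  π1 = {{0},{1,2,4,5},{3},{6}}
  π2 = {{0},{1,5},{2},{3},{4},{6}}
6 equivalence class(es) (converged in 3)
[1]={1,5}  [5]={1,5}

Answer: BISIMILAR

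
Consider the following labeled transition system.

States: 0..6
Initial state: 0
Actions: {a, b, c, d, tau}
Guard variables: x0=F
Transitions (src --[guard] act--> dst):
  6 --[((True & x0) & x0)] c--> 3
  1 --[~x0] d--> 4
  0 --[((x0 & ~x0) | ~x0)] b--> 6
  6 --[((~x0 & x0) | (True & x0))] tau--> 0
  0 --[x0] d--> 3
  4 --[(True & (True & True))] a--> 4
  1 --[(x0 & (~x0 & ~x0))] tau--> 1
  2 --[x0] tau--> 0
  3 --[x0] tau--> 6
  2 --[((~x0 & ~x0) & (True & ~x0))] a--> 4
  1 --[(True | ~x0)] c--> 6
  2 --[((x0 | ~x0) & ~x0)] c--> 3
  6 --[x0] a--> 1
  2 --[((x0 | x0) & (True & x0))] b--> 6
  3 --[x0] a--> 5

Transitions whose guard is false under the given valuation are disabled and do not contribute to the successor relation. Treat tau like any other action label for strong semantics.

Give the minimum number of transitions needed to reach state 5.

Breadth-first toward 5:
  depth 0: {0}
  depth 1: {6}
5 never appears.

Answer: UNREACHABLE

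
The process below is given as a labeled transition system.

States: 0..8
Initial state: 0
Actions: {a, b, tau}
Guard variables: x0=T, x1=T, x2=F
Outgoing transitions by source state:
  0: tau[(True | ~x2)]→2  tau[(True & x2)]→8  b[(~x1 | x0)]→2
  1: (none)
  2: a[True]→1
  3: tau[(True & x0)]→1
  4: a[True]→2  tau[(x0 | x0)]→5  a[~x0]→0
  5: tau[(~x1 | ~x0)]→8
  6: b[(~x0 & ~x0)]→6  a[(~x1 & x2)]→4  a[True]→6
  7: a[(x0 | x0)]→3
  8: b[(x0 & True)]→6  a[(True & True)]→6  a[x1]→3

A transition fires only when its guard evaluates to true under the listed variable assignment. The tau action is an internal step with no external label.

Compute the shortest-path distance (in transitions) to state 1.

Breadth-first toward 1:
  depth 0: {0}
  depth 1: {2}
  depth 2: {1}
depth(1)=2, e.g. b·a

Answer: 2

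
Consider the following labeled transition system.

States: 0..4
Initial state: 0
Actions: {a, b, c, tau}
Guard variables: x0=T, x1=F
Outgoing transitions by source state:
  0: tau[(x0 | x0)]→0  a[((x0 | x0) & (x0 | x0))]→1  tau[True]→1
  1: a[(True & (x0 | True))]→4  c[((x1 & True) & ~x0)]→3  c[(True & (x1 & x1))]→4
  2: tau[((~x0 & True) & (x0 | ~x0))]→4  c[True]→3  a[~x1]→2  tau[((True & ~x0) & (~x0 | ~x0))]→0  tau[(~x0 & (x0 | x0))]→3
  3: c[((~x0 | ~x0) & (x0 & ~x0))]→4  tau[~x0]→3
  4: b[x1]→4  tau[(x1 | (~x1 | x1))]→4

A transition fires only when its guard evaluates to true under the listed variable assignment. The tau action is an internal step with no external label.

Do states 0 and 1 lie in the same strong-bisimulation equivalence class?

Answer: NOT BISIMILAR

Working:
Bisimulation quotient by refinement:
  round 0: {{0,1,2,3,4}}
  round 1: {{0},{1},{2},{3},{4}}
Fixed point at round 2; 5 class(es).
class of 0: {0}; class of 1: {1}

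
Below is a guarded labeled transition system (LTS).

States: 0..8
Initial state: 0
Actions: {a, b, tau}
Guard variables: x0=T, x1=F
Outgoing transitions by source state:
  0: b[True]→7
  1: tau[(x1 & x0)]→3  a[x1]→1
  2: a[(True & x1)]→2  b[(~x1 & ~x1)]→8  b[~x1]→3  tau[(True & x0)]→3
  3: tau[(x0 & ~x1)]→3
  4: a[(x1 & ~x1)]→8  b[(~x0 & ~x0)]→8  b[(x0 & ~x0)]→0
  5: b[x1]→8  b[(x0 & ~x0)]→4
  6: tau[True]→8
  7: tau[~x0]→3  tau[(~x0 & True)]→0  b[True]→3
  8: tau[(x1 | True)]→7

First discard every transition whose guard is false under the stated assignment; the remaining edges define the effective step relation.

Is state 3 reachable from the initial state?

Answer: REACHABLE

Trace:
8 transition(s) survive guard evaluation.
Layer 0: {0}
Layer 1: {7}  now seen {0,7}
Layer 2: {3}  now seen {0,3,7}
Reachable = {0,3,7}
trace reaching 3: b·b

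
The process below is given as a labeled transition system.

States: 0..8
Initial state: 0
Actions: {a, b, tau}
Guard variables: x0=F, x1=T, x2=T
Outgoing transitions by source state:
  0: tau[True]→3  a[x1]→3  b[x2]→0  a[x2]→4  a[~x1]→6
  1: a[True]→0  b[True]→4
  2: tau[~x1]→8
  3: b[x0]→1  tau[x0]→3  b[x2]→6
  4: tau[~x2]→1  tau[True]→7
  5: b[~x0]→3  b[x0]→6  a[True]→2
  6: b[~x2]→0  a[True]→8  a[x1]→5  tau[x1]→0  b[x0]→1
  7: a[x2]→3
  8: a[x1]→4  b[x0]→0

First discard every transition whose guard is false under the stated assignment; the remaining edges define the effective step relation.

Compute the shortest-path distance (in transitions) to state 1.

Layered search for 1:
  L0 = {0}
  L1 = {3,4}
  L2 = {6,7}
  L3 = {5,8}
  L4 = {2}
1 never appears.

Answer: UNREACHABLE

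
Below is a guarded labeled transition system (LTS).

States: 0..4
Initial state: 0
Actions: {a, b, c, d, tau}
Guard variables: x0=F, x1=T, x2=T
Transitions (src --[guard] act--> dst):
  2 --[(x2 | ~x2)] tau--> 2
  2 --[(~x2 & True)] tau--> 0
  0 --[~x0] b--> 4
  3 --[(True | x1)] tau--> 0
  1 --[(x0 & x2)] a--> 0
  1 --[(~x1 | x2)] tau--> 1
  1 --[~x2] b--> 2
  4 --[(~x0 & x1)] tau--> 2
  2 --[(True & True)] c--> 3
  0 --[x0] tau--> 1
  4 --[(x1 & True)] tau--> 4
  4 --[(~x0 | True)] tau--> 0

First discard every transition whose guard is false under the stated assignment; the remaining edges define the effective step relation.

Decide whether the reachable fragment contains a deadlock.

Reachable = {0,2,3,4}
  0: b→4  [1 exit(s)]
  2: c→3  tau→2  [2 exit(s)]
  3: tau→0  [1 exit(s)]
  4: tau→0  tau→2  tau→4  [3 exit(s)]

Answer: DEADLOCK-FREE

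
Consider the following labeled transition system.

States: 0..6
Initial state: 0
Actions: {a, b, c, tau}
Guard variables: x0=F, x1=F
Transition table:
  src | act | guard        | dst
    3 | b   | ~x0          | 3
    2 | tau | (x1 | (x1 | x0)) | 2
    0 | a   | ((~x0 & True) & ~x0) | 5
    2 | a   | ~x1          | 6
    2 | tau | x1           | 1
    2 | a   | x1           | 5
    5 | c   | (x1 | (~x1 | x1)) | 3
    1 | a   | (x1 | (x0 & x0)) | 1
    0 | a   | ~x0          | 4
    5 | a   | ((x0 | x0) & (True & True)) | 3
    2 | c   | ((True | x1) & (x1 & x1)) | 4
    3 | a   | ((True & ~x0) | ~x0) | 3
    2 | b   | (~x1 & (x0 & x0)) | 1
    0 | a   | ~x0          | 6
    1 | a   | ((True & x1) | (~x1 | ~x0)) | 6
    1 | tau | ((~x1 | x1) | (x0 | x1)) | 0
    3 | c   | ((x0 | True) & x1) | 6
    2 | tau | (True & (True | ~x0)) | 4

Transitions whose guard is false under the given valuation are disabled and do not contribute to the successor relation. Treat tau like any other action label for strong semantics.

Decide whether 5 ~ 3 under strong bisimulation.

Bisimulation quotient by refinement:
  P[0] = {{0,1,2,3,4,5,6}}
  P[1] = {{0},{1,2},{3},{4,6},{5}}
  P[2] = {{0},{1},{2},{3},{4,6},{5}}
stable after 3 split(s): 6 block(s)
5∈{5}, 3∈{3}

Answer: NOT BISIMILAR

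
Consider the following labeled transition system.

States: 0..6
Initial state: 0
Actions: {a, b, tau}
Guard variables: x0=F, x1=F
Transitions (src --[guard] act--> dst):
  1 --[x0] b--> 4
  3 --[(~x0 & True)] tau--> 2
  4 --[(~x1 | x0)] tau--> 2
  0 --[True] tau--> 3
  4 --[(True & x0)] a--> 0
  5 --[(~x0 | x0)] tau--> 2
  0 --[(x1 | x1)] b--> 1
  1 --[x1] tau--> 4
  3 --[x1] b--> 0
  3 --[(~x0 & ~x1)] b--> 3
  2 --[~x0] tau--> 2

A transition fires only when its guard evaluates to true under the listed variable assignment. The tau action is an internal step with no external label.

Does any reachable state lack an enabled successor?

Reach set: {0,2,3}
  0: tau→3  [deg 1]
  2: tau→2  [deg 1]
  3: b→3  tau→2  [deg 2]

Answer: DEADLOCK-FREE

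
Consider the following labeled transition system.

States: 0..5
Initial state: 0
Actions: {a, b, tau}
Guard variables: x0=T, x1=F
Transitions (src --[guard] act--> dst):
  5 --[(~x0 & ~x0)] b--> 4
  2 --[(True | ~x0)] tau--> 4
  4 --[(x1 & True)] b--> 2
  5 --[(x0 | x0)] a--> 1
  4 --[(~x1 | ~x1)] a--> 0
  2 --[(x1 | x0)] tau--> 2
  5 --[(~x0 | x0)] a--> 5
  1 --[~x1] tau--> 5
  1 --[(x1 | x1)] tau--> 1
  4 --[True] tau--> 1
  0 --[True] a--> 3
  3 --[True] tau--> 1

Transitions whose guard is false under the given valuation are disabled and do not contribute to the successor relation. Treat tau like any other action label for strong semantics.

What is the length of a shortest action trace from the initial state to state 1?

Breadth-first toward 1:
  L0 = {0}
  L1 = {3}
  L2 = {1}
depth(1)=2, e.g. a·tau

Answer: 2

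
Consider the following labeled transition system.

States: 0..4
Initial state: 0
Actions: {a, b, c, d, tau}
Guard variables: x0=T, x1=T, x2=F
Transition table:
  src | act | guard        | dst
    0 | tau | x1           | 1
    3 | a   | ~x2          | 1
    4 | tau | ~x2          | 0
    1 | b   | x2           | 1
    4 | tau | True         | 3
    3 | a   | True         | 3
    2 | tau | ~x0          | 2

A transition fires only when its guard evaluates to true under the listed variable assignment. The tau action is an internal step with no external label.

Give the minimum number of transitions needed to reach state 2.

Breadth-first toward 2:
  L0 = {0}
  L1 = {1}
2 never appears.

Answer: UNREACHABLE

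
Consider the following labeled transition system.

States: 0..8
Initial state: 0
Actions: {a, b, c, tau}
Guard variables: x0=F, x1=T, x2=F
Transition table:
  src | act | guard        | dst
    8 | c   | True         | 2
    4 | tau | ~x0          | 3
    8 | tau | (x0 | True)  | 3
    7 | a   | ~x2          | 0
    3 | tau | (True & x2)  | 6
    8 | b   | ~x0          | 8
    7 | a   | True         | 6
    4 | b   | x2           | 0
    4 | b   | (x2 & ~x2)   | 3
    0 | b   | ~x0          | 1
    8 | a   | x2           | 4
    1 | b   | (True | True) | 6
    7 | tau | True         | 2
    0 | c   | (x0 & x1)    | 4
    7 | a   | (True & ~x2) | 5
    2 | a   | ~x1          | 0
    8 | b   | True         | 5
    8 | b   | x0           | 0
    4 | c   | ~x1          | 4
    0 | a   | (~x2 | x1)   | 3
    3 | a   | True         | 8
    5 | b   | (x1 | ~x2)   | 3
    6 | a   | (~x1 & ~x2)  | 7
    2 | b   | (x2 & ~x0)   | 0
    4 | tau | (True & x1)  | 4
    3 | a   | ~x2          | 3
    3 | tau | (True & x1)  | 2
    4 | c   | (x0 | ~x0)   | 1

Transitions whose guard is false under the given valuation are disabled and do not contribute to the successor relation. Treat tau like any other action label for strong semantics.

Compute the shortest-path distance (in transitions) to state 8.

Answer: 2

Analysis:
Breadth-first toward 8:
  Layer 0: {0}
  Layer 1: {1,3}
  Layer 2: {2,6,8}
first hit 8 at d=2 via a·a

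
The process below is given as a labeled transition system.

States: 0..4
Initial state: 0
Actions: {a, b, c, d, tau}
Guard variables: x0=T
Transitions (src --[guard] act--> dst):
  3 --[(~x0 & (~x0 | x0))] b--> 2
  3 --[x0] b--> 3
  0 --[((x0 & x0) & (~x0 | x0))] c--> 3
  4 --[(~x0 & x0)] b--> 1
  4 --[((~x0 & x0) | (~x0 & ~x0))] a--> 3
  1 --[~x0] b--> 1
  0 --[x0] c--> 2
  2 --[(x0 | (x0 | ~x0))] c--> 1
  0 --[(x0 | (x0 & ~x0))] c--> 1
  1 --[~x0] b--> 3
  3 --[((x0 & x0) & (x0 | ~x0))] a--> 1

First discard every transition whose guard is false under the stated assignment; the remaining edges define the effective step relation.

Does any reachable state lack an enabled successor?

Answer: DEADLOCK at state 1

Analysis:
Reachable = {0,1,2,3}
  0: c→1  c→2  c→3  [3 exit(s)]
  1: ∅  [deadlock]
  2: c→1  [1 exit(s)]
  3: a→1  b→3  [2 exit(s)]
trace reaching 1: c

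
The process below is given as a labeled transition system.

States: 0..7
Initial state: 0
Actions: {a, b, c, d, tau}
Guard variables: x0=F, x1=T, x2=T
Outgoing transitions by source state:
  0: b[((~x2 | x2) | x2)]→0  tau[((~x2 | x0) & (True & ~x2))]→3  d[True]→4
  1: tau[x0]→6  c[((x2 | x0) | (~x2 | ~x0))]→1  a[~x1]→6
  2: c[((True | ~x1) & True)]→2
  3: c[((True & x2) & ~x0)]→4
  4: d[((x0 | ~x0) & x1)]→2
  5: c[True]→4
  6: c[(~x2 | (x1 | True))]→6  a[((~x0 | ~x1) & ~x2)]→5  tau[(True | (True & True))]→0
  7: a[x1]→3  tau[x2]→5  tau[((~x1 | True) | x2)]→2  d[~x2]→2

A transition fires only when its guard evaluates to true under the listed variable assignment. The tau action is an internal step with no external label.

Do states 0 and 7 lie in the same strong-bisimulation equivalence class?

Compute ~ classes (split until stable):
  π0 = {{0,1,2,3,4,5,6,7}}
  π1 = {{0},{1,2,3,5},{4},{6},{7}}
  π2 = {{0},{1,2},{3,5},{4},{6},{7}}
Fixed point at round 3; 6 class(es).
[0]={0}  [7]={7}

Answer: NOT BISIMILAR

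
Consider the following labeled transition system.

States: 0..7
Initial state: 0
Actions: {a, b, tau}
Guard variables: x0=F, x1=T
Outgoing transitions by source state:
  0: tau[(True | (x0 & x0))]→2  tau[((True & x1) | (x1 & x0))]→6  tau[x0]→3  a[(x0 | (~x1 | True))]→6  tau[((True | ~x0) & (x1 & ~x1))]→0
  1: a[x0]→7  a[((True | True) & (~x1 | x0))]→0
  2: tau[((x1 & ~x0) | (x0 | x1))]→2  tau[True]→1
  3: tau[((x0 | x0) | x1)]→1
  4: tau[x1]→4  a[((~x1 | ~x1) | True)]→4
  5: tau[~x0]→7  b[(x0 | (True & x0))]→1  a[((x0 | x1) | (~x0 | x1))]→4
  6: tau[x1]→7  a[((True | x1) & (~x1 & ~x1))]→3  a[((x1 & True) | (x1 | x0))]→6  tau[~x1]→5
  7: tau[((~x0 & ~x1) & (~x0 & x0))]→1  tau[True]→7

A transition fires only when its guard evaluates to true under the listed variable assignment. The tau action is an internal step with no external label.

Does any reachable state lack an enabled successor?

R = {0,1,2,6,7}
  0: a→6  tau→2  tau→6  [deg 3]
  1: ∅  [no exit]
  2: tau→1  tau→2  [deg 2]
  6: a→6  tau→7  [deg 2]
  7: tau→7  [deg 1]
trace reaching 1: tau·tau

Answer: DEADLOCK at state 1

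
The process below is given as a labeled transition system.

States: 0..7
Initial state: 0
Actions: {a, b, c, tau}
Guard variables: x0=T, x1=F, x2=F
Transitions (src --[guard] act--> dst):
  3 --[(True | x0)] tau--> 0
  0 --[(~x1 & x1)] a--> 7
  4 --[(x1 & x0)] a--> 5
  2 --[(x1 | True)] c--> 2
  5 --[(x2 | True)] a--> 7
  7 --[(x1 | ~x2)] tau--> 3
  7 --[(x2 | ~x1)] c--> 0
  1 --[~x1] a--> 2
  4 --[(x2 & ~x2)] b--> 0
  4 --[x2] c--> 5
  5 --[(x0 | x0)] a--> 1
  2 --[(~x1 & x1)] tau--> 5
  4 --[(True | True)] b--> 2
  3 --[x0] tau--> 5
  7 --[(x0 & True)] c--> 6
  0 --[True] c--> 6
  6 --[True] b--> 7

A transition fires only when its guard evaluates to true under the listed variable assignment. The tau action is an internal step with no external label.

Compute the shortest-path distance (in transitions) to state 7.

Answer: 2

Analysis:
Layered search for 7:
  L0 = {0}
  L1 = {6}
  L2 = {7}
7 enters at depth 2; path c·b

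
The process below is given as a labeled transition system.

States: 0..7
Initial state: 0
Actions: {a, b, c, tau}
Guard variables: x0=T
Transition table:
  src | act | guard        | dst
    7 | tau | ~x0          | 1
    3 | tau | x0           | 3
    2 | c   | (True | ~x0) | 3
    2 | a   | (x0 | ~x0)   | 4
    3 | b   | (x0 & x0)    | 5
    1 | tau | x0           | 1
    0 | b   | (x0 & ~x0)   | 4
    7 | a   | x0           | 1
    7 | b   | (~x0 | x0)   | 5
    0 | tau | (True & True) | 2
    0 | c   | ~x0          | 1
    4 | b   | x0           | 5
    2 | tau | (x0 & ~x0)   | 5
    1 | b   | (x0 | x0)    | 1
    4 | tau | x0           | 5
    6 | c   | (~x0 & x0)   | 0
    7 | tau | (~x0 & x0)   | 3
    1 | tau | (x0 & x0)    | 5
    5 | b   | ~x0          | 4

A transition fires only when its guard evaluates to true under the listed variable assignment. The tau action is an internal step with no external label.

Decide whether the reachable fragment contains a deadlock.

R = {0,2,3,4,5}
  0: tau→2  [1 exit(s)]
  2: a→4  c→3  [2 exit(s)]
  3: b→5  tau→3  [2 exit(s)]
  4: b→5  tau→5  [2 exit(s)]
  5: ∅  [STUCK]
witness 5: tau·c·b

Answer: DEADLOCK at state 5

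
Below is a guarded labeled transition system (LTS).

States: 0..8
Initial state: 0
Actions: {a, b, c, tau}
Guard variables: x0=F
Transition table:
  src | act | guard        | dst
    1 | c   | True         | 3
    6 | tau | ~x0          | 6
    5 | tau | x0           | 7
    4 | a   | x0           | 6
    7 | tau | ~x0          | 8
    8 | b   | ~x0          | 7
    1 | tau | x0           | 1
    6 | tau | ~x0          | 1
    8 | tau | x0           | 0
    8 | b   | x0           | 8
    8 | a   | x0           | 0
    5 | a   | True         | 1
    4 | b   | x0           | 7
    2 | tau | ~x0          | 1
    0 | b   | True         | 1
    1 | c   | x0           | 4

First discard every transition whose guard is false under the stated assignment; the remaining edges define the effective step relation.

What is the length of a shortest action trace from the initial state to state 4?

Answer: UNREACHABLE

Working:
Breadth-first toward 4:
  Layer 0: {0}
  Layer 1: {1}
  Layer 2: {3}
4 never appears.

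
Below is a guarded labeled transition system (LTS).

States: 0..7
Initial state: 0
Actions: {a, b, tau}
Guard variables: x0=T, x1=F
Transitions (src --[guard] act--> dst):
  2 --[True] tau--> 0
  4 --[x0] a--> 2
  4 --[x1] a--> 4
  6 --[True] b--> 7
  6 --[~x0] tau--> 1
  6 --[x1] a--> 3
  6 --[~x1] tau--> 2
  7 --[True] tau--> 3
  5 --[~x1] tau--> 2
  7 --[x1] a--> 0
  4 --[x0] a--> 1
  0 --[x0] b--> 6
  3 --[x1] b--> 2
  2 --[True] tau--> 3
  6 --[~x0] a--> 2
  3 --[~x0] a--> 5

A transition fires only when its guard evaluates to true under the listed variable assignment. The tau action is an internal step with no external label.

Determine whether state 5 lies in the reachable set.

Answer: UNREACHABLE

Analysis:
After dropping false guards: 9 live edges.
Layer 0: {0}
Layer 1: {6}  total {0,6}
Layer 2: {2,7}  total {0,2,6,7}
Layer 3: {3}  total {0,2,3,6,7}
Reach set: {0,2,3,6,7}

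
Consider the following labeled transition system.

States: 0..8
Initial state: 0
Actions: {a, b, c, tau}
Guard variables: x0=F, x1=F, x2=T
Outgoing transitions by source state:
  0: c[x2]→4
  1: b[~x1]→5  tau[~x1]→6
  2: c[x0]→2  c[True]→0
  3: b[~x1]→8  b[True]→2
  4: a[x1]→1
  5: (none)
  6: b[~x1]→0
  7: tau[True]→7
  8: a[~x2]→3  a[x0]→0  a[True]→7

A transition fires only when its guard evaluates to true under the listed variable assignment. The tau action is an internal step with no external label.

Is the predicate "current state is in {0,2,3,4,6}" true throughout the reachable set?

Inv-set: {0,2,3,4,6}
R = {0,4}
  0: ✓
  4: ✓

Answer: INVARIANT HOLDS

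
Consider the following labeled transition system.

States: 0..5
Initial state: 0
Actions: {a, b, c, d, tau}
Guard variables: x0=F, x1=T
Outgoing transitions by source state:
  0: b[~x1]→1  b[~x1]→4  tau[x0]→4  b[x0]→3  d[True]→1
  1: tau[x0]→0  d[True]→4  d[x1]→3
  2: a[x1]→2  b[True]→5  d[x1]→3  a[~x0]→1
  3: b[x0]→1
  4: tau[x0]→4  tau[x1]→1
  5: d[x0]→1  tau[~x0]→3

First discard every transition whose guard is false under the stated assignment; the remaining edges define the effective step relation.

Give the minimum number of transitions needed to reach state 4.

Breadth-first toward 4:
  depth 0: {0}
  depth 1: {1}
  depth 2: {3,4}
depth(4)=2, e.g. d·d

Answer: 2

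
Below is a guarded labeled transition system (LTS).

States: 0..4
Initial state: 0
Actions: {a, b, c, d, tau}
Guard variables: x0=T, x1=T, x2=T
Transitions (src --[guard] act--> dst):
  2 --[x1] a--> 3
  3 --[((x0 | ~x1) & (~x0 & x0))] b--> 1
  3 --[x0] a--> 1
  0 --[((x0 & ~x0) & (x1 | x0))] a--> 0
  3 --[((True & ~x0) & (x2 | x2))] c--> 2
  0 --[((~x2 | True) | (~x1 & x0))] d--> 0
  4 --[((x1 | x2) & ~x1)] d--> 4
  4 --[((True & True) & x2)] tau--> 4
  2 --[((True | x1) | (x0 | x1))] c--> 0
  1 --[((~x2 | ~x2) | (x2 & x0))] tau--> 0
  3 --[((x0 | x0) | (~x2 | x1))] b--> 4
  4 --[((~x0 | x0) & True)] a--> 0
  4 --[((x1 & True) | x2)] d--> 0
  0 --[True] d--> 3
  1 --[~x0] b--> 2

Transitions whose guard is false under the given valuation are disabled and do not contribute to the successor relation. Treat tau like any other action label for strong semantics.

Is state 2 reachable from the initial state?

10 transition(s) survive guard evaluation.
Layer 0: {0}
Layer 1: {3}  total {0,3}
Layer 2: {1,4}  total {0,1,3,4}
R = {0,1,3,4}

Answer: UNREACHABLE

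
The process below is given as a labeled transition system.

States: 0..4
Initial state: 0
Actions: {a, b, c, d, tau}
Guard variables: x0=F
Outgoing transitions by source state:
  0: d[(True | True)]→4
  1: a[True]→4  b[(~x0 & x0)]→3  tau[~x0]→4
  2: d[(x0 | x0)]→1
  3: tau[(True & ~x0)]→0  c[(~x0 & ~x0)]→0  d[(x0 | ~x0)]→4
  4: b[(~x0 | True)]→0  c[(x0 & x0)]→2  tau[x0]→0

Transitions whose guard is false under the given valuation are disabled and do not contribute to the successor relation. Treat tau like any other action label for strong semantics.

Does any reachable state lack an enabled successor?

R = {0,4}
  0: d→4  [1 exit(s)]
  4: b→0  [1 exit(s)]

Answer: DEADLOCK-FREE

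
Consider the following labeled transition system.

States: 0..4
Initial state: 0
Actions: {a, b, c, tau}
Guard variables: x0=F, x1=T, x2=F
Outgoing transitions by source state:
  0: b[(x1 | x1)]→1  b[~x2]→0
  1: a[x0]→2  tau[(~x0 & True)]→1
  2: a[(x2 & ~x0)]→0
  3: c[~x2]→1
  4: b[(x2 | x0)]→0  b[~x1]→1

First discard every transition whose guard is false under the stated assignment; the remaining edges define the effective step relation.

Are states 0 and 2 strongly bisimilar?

Answer: NOT BISIMILAR

Trace:
Compute ~ classes (split until stable):
  π0 = {{0,1,2,3,4}}
  π1 = {{0},{1},{2,4},{3}}
Fixed point at round 2; 4 class(es).
class of 0: {0}; class of 2: {2,4}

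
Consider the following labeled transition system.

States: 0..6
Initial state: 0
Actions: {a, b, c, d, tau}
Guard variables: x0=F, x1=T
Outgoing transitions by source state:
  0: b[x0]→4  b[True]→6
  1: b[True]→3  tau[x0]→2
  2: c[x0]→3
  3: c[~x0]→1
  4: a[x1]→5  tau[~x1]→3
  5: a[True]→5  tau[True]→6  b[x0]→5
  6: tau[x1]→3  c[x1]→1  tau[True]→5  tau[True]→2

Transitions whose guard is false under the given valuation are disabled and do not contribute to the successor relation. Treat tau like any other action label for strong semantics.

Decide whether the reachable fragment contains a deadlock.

Reach set: {0,1,2,3,5,6}
  0: b→6  [1 exit(s)]
  1: b→3  [1 exit(s)]
  2: ∅  [no exit]
  3: c→1  [1 exit(s)]
  5: a→5  tau→6  [2 exit(s)]
  6: c→1  tau→2  tau→3  tau→5  [4 exit(s)]
Path to 2: b·tau

Answer: DEADLOCK at state 2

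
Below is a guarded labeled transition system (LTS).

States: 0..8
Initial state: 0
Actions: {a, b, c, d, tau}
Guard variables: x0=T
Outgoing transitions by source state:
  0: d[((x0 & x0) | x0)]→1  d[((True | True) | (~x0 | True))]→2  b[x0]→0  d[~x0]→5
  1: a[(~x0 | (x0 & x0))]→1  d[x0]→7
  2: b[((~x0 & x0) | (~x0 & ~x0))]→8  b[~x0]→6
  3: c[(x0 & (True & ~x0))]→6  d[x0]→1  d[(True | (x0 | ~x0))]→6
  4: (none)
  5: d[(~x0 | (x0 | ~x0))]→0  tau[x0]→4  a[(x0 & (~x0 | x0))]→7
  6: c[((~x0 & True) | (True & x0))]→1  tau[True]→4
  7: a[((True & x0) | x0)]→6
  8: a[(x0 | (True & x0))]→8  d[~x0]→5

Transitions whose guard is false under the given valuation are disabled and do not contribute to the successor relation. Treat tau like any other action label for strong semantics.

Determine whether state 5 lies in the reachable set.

Answer: UNREACHABLE

Analysis:
After dropping false guards: 14 live edges.
Layer 0: {0}
Layer 1: {1,2}  now seen {0,1,2}
Layer 2: {7}  now seen {0,1,2,7}
Layer 3: {6}  now seen {0,1,2,6,7}
Layer 4: {4}  now seen {0,1,2,4,6,7}
R = {0,1,2,4,6,7}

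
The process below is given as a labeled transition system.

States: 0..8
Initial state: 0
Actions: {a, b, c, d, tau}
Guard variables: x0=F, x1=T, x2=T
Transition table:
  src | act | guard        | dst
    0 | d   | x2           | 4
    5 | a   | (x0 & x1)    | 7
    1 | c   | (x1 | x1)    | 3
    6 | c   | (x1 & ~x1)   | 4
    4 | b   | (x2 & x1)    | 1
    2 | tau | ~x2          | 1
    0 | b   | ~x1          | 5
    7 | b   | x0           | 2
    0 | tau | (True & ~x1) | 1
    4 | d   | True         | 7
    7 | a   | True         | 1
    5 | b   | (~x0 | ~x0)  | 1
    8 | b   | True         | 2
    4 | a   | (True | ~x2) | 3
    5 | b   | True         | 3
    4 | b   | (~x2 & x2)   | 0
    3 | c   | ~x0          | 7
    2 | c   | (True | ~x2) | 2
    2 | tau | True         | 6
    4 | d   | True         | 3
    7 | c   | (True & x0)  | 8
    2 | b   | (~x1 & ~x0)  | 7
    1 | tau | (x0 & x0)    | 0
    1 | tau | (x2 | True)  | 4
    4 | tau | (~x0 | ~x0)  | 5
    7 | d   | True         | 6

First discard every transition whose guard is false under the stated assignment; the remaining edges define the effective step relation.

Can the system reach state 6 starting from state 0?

Answer: REACHABLE

Working:
After dropping false guards: 16 live edges.
Layer 0: {0}
Layer 1: {4}  now seen {0,4}
Layer 2: {1,3,5,7}  now seen {0,1,3,4,5,7}
Layer 3: {6}  now seen {0,1,3,4,5,6,7}
Reach set: {0,1,3,4,5,6,7}
witness 6: d·d·d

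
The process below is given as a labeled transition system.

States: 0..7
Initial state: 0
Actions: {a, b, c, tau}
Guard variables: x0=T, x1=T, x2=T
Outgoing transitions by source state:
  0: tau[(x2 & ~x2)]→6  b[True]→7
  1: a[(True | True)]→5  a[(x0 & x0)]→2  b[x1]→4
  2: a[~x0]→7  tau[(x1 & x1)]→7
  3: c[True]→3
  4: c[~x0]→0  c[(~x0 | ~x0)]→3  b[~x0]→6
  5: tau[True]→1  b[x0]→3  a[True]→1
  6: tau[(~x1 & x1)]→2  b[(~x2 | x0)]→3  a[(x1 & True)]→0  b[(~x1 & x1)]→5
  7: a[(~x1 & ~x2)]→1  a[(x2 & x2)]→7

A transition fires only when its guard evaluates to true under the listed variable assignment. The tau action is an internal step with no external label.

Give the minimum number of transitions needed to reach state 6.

Answer: UNREACHABLE

Analysis:
Layered search for 6:
  L0 = {0}
  L1 = {7}
6 never appears.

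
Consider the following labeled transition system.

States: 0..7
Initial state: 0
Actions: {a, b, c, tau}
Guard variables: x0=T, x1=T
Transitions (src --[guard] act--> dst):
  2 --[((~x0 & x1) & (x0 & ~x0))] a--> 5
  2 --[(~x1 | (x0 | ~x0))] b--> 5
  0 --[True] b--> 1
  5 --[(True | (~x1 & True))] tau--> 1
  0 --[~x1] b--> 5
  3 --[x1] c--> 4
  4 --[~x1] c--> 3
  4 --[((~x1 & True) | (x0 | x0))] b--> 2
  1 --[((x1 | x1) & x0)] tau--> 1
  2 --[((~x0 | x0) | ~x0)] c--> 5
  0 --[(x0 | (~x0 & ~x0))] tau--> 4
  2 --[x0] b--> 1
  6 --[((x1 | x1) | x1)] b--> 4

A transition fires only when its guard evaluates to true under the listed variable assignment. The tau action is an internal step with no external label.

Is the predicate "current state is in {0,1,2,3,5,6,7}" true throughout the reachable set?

Answer: INVARIANT VIOLATED at state 4

Analysis:
Inv-set: {0,1,2,3,5,6,7}
Reach set: {0,1,2,4,5}
  0: ok
  1: ok
  2: ok
  4: outside
  5: ok
reach 4 via tau — violates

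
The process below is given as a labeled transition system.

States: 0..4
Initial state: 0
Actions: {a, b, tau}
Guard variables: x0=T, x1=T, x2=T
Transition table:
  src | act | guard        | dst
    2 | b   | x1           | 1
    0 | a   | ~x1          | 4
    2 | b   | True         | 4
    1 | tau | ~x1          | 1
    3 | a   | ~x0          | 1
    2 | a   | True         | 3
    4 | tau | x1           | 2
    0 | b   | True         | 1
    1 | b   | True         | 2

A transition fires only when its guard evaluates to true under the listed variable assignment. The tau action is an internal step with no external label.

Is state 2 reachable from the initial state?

Answer: REACHABLE

Trace:
After dropping false guards: 6 live edges.
Layer 0: {0}
Layer 1: {1}  now seen {0,1}
Layer 2: {2}  now seen {0,1,2}
Layer 3: {3,4}  now seen {0,1,2,3,4}
R = {0,1,2,3,4}
trace reaching 2: b·b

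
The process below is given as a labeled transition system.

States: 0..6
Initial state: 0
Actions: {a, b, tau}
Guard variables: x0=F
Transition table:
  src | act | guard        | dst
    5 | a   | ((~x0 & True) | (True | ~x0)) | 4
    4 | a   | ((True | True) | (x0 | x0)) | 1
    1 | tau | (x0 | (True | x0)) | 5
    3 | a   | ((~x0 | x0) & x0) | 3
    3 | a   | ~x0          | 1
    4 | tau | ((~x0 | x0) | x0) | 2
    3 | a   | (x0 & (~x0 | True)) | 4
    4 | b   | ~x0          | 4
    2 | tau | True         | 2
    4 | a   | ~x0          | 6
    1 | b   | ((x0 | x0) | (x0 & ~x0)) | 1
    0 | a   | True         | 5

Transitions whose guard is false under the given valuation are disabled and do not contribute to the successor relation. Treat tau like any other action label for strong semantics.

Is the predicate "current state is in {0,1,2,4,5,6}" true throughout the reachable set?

Safe = {0,1,2,4,5,6}
Reach set: {0,1,2,4,5,6}
  0: ok
  1: ok
  2: ok
  4: ok
  5: ok
  6: ok

Answer: INVARIANT HOLDS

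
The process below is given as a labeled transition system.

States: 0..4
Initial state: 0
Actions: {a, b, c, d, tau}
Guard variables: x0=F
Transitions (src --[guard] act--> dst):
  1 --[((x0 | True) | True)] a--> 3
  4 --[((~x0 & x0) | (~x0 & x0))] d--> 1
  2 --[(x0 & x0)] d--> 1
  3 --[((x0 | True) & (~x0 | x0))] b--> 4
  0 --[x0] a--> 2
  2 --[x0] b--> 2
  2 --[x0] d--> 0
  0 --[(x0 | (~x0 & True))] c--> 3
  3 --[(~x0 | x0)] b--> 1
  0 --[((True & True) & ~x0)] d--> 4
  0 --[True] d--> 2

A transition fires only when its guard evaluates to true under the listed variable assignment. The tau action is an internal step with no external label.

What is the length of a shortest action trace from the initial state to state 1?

Answer: 2

Trace:
BFS to 1:
  Layer 0: {0}
  Layer 1: {2,3,4}
  Layer 2: {1}
first hit 1 at d=2 via c·b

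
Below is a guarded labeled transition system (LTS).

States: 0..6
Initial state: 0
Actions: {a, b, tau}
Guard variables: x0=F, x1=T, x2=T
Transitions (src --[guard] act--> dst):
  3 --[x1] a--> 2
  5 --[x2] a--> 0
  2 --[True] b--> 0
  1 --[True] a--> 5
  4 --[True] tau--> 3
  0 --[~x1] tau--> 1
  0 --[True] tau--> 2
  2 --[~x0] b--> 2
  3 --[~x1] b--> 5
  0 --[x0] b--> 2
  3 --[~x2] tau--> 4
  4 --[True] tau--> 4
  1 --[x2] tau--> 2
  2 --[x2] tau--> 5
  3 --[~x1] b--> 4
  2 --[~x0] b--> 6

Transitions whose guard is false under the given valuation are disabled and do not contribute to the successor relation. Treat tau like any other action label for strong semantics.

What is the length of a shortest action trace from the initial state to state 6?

Answer: 2

Analysis:
Breadth-first toward 6:
  depth 0: {0}
  depth 1: {2}
  depth 2: {5,6}
first hit 6 at d=2 via tau·b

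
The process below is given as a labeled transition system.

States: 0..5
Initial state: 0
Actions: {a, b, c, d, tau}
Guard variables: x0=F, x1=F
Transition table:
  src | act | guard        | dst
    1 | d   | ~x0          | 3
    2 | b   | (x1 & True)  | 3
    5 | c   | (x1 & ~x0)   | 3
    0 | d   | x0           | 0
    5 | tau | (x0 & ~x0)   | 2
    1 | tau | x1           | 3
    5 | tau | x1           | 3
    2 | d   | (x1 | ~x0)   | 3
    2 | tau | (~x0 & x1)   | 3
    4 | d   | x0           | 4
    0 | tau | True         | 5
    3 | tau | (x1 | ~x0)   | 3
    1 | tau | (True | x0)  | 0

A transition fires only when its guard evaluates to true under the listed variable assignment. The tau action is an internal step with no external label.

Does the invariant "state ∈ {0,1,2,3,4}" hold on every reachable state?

Answer: INVARIANT VIOLATED at state 5

Trace:
Allowed set {0,1,2,3,4}
Reach set: {0,5}
  0: ok
  5: outside
reach 5 via tau — violates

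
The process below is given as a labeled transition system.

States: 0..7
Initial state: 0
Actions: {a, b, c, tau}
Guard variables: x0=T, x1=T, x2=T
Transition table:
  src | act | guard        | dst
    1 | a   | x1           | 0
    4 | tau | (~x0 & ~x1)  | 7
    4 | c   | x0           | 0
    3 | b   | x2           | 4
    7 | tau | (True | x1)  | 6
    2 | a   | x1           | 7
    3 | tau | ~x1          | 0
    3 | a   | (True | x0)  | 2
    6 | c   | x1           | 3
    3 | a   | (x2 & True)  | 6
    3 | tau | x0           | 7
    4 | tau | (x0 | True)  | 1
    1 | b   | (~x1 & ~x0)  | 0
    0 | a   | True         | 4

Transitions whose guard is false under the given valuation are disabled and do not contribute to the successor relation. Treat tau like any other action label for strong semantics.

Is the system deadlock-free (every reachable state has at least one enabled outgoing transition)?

Reachable = {0,1,4}
  0: a→4  [1 exit(s)]
  1: a→0  [1 exit(s)]
  4: c→0  tau→1  [2 exit(s)]

Answer: DEADLOCK-FREE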